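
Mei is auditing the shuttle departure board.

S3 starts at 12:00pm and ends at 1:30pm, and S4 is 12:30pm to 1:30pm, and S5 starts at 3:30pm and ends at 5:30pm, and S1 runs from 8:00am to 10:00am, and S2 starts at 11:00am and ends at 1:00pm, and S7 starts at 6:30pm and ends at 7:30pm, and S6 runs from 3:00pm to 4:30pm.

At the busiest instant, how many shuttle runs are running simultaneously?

3

Sort all start/end points and keep a running count:
8:00am start S1 → 1
10:00am end S1 → 0
11:00am start S2 → 1
12:00pm start S3 → 2
12:30pm start S4 → 3
1:00pm end S2 → 2
1:30pm end S3 → 1
1:30pm end S4 → 0
3:00pm start S6 → 1
3:30pm start S5 → 2
4:30pm end S6 → 1
5:30pm end S5 → 0
6:30pm start S7 → 1
7:30pm end S7 → 0
Peak is 3, at 12:30pm (S2, S3, S4).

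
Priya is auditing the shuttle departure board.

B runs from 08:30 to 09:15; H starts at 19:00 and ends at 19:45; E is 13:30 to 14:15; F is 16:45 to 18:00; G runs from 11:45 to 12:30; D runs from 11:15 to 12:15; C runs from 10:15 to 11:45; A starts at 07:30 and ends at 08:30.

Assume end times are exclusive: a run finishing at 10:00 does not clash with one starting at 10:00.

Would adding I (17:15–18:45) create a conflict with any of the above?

Yes — it overlaps F

A: ends 08:30 at or before I starts 17:15 → clear.
B: ends 09:15 at or before I starts 17:15 → clear.
C: ends 11:45 at or before I starts 17:15 → clear.
D: ends 12:15 at or before I starts 17:15 → clear.
G: ends 12:30 at or before I starts 17:15 → clear.
E: ends 14:15 at or before I starts 17:15 → clear.
F: starts 16:45 before I ends 18:45, and ends 18:00 after I starts 17:15 → overlap.
H: starts 19:00 at or after I ends 18:45 → clear.
I overlaps F.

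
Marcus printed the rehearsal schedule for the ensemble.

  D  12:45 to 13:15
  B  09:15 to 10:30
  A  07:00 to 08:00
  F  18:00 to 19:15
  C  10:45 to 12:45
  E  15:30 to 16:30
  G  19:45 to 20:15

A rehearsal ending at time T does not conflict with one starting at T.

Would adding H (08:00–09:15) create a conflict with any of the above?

A: ends 08:00 at or before H starts 08:00 → clear.
B: starts 09:15 at or after H ends 09:15 → clear.
C: starts 10:45 at or after H ends 09:15 → clear.
D: starts 12:45 at or after H ends 09:15 → clear.
E: starts 15:30 at or after H ends 09:15 → clear.
F: starts 18:00 at or after H ends 09:15 → clear.
G: starts 19:45 at or after H ends 09:15 → clear.

No — it doesn't clash with anything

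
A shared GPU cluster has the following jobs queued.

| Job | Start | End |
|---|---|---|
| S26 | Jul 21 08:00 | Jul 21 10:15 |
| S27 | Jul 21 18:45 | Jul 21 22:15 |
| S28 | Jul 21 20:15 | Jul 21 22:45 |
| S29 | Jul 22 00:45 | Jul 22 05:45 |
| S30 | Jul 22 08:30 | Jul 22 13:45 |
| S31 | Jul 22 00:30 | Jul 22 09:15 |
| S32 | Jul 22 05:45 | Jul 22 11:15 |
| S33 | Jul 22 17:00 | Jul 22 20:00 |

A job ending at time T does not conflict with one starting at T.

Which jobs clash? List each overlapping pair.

Sorted by start: S26, S27, S28, S31, S29, S32, S30, S33.
S27 starts after S26 ends, so nothing later overlaps S26 either.
S28 starts before S27 ends → S27 and S28 overlap.
S31 starts after S27 ends, so nothing later overlaps S27 either.
S31 starts after S28 ends, so nothing later overlaps S28 either.
S29 starts before S31 ends → S31 and S29 overlap.
S32 starts before S31 ends → S31 and S32 overlap.
S30 starts before S31 ends → S31 and S30 overlap.
S33 starts after S31 ends.
S32 starts exactly when S29 ends (back-to-back, no overlap), so nothing later overlaps S29 either.
S30 starts before S32 ends → S32 and S30 overlap.
S33 starts after S32 ends.
S33 starts after S30 ends.

S27 & S28, S29 & S31, S30 & S31, S30 & S32, S31 & S32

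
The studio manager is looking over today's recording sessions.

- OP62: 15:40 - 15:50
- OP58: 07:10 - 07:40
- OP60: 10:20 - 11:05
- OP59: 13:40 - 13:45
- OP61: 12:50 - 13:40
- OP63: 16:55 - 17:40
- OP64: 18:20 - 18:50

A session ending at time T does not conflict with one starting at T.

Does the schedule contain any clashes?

Sorted by start: OP58, OP60, OP61, OP59, OP62, OP63, OP64.
OP60 starts after OP58 ends; OP58 is clear from here.
OP61 starts after OP60 ends; OP60 is clear from here.
OP59 starts exactly when OP61 ends (back-to-back, no overlap); OP61 is clear from here.
OP62 starts after OP59 ends; OP59 is clear from here.
OP63 starts after OP62 ends; OP62 is clear from here.
OP64 starts after OP63 ends.
Every pair is clear; the schedule has no overlaps.

No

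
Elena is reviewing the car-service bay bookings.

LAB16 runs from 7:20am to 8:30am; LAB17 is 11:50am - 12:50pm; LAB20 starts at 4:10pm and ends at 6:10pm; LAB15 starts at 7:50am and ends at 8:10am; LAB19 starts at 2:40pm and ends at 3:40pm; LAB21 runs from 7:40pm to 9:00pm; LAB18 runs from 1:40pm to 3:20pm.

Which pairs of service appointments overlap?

LAB15 & LAB16, LAB18 & LAB19

Sorted by start: LAB16, LAB15, LAB17, LAB18, LAB19, LAB20, LAB21.
LAB15 starts before LAB16 ends → LAB16 and LAB15 overlap.
LAB17 starts after LAB16 ends, so LAB16 has no further overlaps.
LAB17 starts after LAB15 ends, so LAB15 has no further overlaps.
LAB18 starts after LAB17 ends, so LAB17 has no further overlaps.
LAB19 starts before LAB18 ends → LAB18 and LAB19 overlap.
LAB20 starts after LAB18 ends, so LAB18 has no further overlaps.
LAB20 starts after LAB19 ends, so LAB19 has no further overlaps.
LAB21 starts after LAB20 ends.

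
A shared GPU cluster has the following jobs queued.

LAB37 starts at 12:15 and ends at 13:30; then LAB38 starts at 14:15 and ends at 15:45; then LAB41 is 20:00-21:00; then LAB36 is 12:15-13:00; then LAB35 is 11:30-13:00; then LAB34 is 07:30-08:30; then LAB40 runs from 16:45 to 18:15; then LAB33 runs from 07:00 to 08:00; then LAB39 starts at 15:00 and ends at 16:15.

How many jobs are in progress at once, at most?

Sweep the timeline, counting +1 at each start and −1 at each end (ends before starts at a tie):
07:00 start LAB33 → 1
07:30 start LAB34 → 2
08:00 end LAB33 → 1
08:30 end LAB34 → 0
11:30 start LAB35 → 1
12:15 start LAB36 → 2
12:15 start LAB37 → 3
13:00 end LAB35 → 2
13:00 end LAB36 → 1
13:30 end LAB37 → 0
14:15 start LAB38 → 1
15:00 start LAB39 → 2
15:45 end LAB38 → 1
16:15 end LAB39 → 0
16:45 start LAB40 → 1
18:15 end LAB40 → 0
20:00 start LAB41 → 1
21:00 end LAB41 → 0
Peak is 3, at 12:15 (LAB35, LAB36, LAB37).

3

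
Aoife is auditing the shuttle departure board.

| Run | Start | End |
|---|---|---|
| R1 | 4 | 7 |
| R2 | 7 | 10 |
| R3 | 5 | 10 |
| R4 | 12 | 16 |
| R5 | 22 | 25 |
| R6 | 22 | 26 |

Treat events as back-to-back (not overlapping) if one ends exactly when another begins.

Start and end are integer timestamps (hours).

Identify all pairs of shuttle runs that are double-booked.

R1 & R3, R2 & R3, R5 & R6

Sorted by start: R1, R3, R2, R4, R5, R6.
R3 starts before R1 ends → R1 and R3 overlap.
R2 starts exactly when R1 ends (back-to-back, no overlap), so nothing later overlaps R1 either.
R2 starts before R3 ends → R3 and R2 overlap.
R4 starts after R3 ends, so nothing later overlaps R3 either.
R4 starts after R2 ends, so nothing later overlaps R2 either.
R5 starts after R4 ends, so nothing later overlaps R4 either.
R6 starts before R5 ends → R5 and R6 overlap.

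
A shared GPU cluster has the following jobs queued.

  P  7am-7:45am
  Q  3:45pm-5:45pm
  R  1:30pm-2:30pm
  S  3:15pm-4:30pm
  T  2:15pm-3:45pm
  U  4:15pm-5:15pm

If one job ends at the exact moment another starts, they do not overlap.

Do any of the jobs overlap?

Check each pair: they overlap iff neither finishes before the other starts.
Sorted by start: P, R, T, S, Q, U.
R starts after P ends, so nothing later overlaps P either.
T starts before R ends → R and T overlap.
That's a conflict, so the schedule is not conflict-free.

Yes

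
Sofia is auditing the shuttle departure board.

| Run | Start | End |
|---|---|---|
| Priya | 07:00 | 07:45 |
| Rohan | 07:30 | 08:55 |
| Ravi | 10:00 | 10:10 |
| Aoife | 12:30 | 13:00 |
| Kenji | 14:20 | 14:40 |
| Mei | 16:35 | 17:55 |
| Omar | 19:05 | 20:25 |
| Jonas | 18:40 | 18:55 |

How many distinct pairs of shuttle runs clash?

Sorted by start: Priya, Rohan, Ravi, Aoife, Kenji, Mei, Jonas, Omar.
Rohan starts before Priya ends → Priya and Rohan overlap.
Ravi starts after Priya ends, so nothing later overlaps Priya either.
Ravi starts after Rohan ends, so nothing later overlaps Rohan either.
Aoife starts after Ravi ends, so nothing later overlaps Ravi either.
Kenji starts after Aoife ends, so nothing later overlaps Aoife either.
Mei starts after Kenji ends, so nothing later overlaps Kenji either.
Jonas starts after Mei ends, so nothing later overlaps Mei either.
Omar starts after Jonas ends.
Overlapping pairs: Priya & Rohan — 1 in total.

1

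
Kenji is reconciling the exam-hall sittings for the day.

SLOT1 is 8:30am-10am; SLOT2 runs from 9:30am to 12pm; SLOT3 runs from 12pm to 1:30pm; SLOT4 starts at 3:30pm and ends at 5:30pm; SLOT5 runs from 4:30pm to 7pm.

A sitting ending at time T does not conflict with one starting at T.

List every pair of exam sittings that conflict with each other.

SLOT1 & SLOT2, SLOT4 & SLOT5

Two intervals overlap when each starts before the other ends.
Sorted by start: SLOT1, SLOT2, SLOT3, SLOT4, SLOT5.
SLOT2 starts before SLOT1 ends → SLOT1 and SLOT2 overlap.
SLOT3 starts after SLOT1 ends — done with SLOT1.
SLOT3 starts exactly when SLOT2 ends (back-to-back, no overlap) — done with SLOT2.
SLOT4 starts after SLOT3 ends — done with SLOT3.
SLOT5 starts before SLOT4 ends → SLOT4 and SLOT5 overlap.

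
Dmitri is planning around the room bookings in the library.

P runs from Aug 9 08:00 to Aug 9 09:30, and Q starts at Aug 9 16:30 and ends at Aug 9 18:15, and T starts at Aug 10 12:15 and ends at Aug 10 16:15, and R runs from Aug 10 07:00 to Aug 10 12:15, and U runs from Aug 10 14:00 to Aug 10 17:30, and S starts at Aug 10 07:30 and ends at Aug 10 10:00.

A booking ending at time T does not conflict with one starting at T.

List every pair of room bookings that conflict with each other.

Two intervals overlap when each starts before the other ends.
Sorted by start: P, Q, R, S, T, U.
Q starts after P ends — done with P.
R starts after Q ends — done with Q.
S starts before R ends → R and S overlap.
T starts exactly when R ends (back-to-back, no overlap) — done with R.
T starts after S ends — done with S.
U starts before T ends → T and U overlap.

R & S, T & U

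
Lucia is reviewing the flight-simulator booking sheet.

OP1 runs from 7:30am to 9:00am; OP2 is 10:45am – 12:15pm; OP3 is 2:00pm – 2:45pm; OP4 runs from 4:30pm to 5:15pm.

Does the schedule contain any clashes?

Check each pair: they overlap iff neither finishes before the other starts.
Sorted by start: OP1, OP2, OP3, OP4.
OP2 starts after OP1 ends, so nothing later overlaps OP1 either.
OP3 starts after OP2 ends, so nothing later overlaps OP2 either.
OP4 starts after OP3 ends.
Every pair is clear; the schedule has no overlaps.

No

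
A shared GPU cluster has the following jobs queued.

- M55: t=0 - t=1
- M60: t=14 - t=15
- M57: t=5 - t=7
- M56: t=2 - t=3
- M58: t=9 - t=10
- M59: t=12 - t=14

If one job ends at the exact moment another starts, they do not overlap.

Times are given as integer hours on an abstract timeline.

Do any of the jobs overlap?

Sorted by start: M55, M56, M57, M58, M59, M60.
M56 starts after M55 ends, so M55 has no further overlaps.
M57 starts after M56 ends, so M56 has no further overlaps.
M58 starts after M57 ends, so M57 has no further overlaps.
M59 starts after M58 ends, so M58 has no further overlaps.
M60 starts exactly when M59 ends (back-to-back, no overlap).
Every pair is clear; the schedule has no overlaps.

No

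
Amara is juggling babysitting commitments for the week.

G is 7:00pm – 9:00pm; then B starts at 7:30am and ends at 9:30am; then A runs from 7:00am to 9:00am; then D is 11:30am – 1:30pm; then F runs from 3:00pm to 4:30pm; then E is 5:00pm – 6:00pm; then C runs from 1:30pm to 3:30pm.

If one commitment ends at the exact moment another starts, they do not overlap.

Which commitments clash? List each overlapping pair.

A & B, C & F

Sorted by start: A, B, D, C, F, E, G.
B starts before A ends → A and B overlap.
D starts after A ends, so A has no further overlaps.
D starts after B ends, so B has no further overlaps.
C starts exactly when D ends (back-to-back, no overlap), so D has no further overlaps.
F starts before C ends → C and F overlap.
E starts after C ends, so C has no further overlaps.
E starts after F ends, so F has no further overlaps.
G starts after E ends.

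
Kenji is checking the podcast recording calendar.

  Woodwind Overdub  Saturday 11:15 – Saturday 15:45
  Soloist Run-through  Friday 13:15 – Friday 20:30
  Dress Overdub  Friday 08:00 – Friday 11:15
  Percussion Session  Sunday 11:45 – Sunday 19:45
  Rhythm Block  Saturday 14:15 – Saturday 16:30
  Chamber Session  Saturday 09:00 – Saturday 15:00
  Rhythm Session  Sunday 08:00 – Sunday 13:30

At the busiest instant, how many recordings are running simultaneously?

3

Sort all start/end points and keep a running count:
Friday 08:00 start Dress Overdub → 1
Friday 11:15 end Dress Overdub → 0
Friday 13:15 start Soloist Run-through → 1
Friday 20:30 end Soloist Run-through → 0
Saturday 09:00 start Chamber Session → 1
Saturday 11:15 start Woodwind Overdub → 2
Saturday 14:15 start Rhythm Block → 3
Saturday 15:00 end Chamber Session → 2
Saturday 15:45 end Woodwind Overdub → 1
Saturday 16:30 end Rhythm Block → 0
Sunday 08:00 start Rhythm Session → 1
Sunday 11:45 start Percussion Session → 2
Sunday 13:30 end Rhythm Session → 1
Sunday 19:45 end Percussion Session → 0
Peak is 3, at Saturday 14:15 (Chamber Session, Rhythm Block, Woodwind Overdub).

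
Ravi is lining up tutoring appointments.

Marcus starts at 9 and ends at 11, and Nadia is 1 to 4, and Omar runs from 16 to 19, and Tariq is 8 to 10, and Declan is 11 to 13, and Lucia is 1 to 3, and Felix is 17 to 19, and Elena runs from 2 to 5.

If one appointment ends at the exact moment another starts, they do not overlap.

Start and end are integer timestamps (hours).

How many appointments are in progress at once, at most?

Sweep the timeline, counting +1 at each start and −1 at each end (ends before starts at a tie):
1 start Lucia → 1
1 start Nadia → 2
2 start Elena → 3
3 end Lucia → 2
4 end Nadia → 1
5 end Elena → 0
8 start Tariq → 1
9 start Marcus → 2
10 end Tariq → 1
11 end Marcus → 0
11 start Declan → 1
13 end Declan → 0
16 start Omar → 1
17 start Felix → 2
19 end Felix → 1
19 end Omar → 0
Peak is 3, at 2 (Elena, Lucia, Nadia).

3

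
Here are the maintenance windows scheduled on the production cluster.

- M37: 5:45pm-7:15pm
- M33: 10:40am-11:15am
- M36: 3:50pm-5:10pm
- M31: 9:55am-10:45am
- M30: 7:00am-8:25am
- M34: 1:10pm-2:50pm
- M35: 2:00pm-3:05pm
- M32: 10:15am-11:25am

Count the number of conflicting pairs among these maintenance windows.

Two intervals overlap when each starts before the other ends.
Sorted by start: M30, M31, M32, M33, M34, M35, M36, M37.
M31 starts after M30 ends; M30 is clear from here.
M32 starts before M31 ends → M31 and M32 overlap.
M33 starts before M31 ends → M31 and M33 overlap.
M34 starts after M31 ends; M31 is clear from here.
M33 starts before M32 ends → M32 and M33 overlap.
M34 starts after M32 ends; M32 is clear from here.
M34 starts after M33 ends; M33 is clear from here.
M35 starts before M34 ends → M34 and M35 overlap.
M36 starts after M34 ends; M34 is clear from here.
M36 starts after M35 ends; M35 is clear from here.
M37 starts after M36 ends.
Overlapping pairs: M31 & M32, M31 & M33, M32 & M33, M34 & M35 — 4 in total.

4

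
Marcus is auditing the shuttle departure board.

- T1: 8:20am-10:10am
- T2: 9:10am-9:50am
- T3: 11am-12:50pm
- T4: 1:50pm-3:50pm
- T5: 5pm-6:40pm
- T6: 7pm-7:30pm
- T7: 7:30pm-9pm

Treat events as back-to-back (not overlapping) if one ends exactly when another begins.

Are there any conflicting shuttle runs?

Sorted by start: T1, T2, T3, T4, T5, T6, T7.
T2 starts before T1 ends → T1 and T2 overlap.
That's a conflict, so the schedule is not conflict-free.

Yes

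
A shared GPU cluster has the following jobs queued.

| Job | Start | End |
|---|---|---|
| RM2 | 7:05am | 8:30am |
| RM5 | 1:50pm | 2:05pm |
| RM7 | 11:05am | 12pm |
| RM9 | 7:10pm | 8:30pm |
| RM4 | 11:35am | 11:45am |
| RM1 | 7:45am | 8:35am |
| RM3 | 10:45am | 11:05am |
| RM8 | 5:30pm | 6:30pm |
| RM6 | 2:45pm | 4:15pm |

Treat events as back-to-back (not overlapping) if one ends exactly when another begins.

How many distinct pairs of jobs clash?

Sorted by start: RM2, RM1, RM3, RM7, RM4, RM5, RM6, RM8, RM9.
RM1 starts before RM2 ends → RM2 and RM1 overlap.
RM3 starts after RM2 ends, so RM2 has no further overlaps.
RM3 starts after RM1 ends, so RM1 has no further overlaps.
RM7 starts exactly when RM3 ends (back-to-back, no overlap), so RM3 has no further overlaps.
RM4 starts before RM7 ends → RM7 and RM4 overlap.
RM5 starts after RM7 ends, so RM7 has no further overlaps.
RM5 starts after RM4 ends, so RM4 has no further overlaps.
RM6 starts after RM5 ends, so RM5 has no further overlaps.
RM8 starts after RM6 ends, so RM6 has no further overlaps.
RM9 starts after RM8 ends.
Overlapping pairs: RM1 & RM2, RM4 & RM7 — 2 in total.

2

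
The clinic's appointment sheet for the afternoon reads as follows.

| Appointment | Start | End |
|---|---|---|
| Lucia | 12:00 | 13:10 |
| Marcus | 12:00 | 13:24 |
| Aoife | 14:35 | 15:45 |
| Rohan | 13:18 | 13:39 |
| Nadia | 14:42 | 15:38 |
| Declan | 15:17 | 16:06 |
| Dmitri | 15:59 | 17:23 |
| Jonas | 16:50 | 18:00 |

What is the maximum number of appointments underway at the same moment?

Walk through starts and ends in time order (an end at T is processed before a start at T):
12:00 start Lucia → 1
12:00 start Marcus → 2
13:10 end Lucia → 1
13:18 start Rohan → 2
13:24 end Marcus → 1
13:39 end Rohan → 0
14:35 start Aoife → 1
14:42 start Nadia → 2
15:17 start Declan → 3
15:38 end Nadia → 2
15:45 end Aoife → 1
15:59 start Dmitri → 2
16:06 end Declan → 1
16:50 start Jonas → 2
17:23 end Dmitri → 1
18:00 end Jonas → 0
Peak is 3, at 15:17 (Aoife, Declan, Nadia).

3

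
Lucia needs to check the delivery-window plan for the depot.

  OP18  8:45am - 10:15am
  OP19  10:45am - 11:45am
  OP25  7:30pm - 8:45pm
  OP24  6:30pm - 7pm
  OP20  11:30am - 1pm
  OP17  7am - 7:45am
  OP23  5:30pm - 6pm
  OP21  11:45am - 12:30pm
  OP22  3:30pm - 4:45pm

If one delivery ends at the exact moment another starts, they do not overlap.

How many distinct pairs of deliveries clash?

Check each pair: they overlap iff neither finishes before the other starts.
Sorted by start: OP17, OP18, OP19, OP20, OP21, OP22, OP23, OP24, OP25.
OP18 starts after OP17 ends, so nothing later overlaps OP17 either.
OP19 starts after OP18 ends, so nothing later overlaps OP18 either.
OP20 starts before OP19 ends → OP19 and OP20 overlap.
OP21 starts exactly when OP19 ends (back-to-back, no overlap), so nothing later overlaps OP19 either.
OP21 starts before OP20 ends → OP20 and OP21 overlap.
OP22 starts after OP20 ends, so nothing later overlaps OP20 either.
OP22 starts after OP21 ends, so nothing later overlaps OP21 either.
OP23 starts after OP22 ends, so nothing later overlaps OP22 either.
OP24 starts after OP23 ends, so nothing later overlaps OP23 either.
OP25 starts after OP24 ends.
Overlapping pairs: OP19 & OP20, OP20 & OP21 — 2 in total.

2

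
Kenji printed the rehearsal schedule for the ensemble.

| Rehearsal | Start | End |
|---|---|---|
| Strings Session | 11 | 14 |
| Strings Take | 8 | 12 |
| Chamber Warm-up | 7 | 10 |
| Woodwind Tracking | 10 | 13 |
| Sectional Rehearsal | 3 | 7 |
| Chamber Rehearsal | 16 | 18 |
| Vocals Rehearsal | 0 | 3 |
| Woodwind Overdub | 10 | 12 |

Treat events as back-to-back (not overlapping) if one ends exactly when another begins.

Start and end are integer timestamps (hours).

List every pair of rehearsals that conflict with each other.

Chamber Warm-up & Strings Take, Strings Session & Strings Take, Strings Session & Woodwind Overdub, Strings Session & Woodwind Tracking, Strings Take & Woodwind Overdub, Strings Take & Woodwind Tracking, Woodwind Overdub & Woodwind Tracking

Sorted by start: Vocals Rehearsal, Sectional Rehearsal, Chamber Warm-up, Strings Take, Woodwind Overdub, Woodwind Tracking, Strings Session, Chamber Rehearsal.
Sectional Rehearsal starts exactly when Vocals Rehearsal ends (back-to-back, no overlap) — done with Vocals Rehearsal.
Chamber Warm-up starts exactly when Sectional Rehearsal ends (back-to-back, no overlap) — done with Sectional Rehearsal.
Strings Take starts before Chamber Warm-up ends → Chamber Warm-up and Strings Take overlap.
Woodwind Overdub starts exactly when Chamber Warm-up ends (back-to-back, no overlap) — done with Chamber Warm-up.
Woodwind Overdub starts before Strings Take ends → Strings Take and Woodwind Overdub overlap.
Woodwind Tracking starts before Strings Take ends → Strings Take and Woodwind Tracking overlap.
Strings Session starts before Strings Take ends → Strings Take and Strings Session overlap.
Chamber Rehearsal starts after Strings Take ends.
Woodwind Tracking starts before Woodwind Overdub ends → Woodwind Overdub and Woodwind Tracking overlap.
Strings Session starts before Woodwind Overdub ends → Woodwind Overdub and Strings Session overlap.
Chamber Rehearsal starts after Woodwind Overdub ends.
Strings Session starts before Woodwind Tracking ends → Woodwind Tracking and Strings Session overlap.
Chamber Rehearsal starts after Woodwind Tracking ends.
Chamber Rehearsal starts after Strings Session ends.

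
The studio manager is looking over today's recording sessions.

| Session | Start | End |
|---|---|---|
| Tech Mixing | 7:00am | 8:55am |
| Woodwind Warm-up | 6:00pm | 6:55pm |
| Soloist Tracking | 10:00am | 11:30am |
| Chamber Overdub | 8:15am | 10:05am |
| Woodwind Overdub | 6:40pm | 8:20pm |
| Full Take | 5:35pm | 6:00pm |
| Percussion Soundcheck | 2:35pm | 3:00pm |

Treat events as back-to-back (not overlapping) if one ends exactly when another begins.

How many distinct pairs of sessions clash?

3

Check each pair: they overlap iff neither finishes before the other starts.
Sorted by start: Tech Mixing, Chamber Overdub, Soloist Tracking, Percussion Soundcheck, Full Take, Woodwind Warm-up, Woodwind Overdub.
Chamber Overdub starts before Tech Mixing ends → Tech Mixing and Chamber Overdub overlap.
Soloist Tracking starts after Tech Mixing ends, so nothing later overlaps Tech Mixing either.
Soloist Tracking starts before Chamber Overdub ends → Chamber Overdub and Soloist Tracking overlap.
Percussion Soundcheck starts after Chamber Overdub ends, so nothing later overlaps Chamber Overdub either.
Percussion Soundcheck starts after Soloist Tracking ends, so nothing later overlaps Soloist Tracking either.
Full Take starts after Percussion Soundcheck ends, so nothing later overlaps Percussion Soundcheck either.
Woodwind Warm-up starts exactly when Full Take ends (back-to-back, no overlap), so nothing later overlaps Full Take either.
Woodwind Overdub starts before Woodwind Warm-up ends → Woodwind Warm-up and Woodwind Overdub overlap.
Overlapping pairs: Chamber Overdub & Soloist Tracking, Chamber Overdub & Tech Mixing, Woodwind Overdub & Woodwind Warm-up — 3 in total.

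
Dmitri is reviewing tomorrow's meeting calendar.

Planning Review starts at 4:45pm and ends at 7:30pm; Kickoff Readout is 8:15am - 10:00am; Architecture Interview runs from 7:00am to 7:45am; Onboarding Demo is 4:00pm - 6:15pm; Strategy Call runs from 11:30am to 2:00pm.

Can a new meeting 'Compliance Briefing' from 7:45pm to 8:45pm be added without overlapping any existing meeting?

Architecture Interview: ends 7:45am at or before Compliance Briefing starts 7:45pm → clear.
Kickoff Readout: ends 10:00am at or before Compliance Briefing starts 7:45pm → clear.
Strategy Call: ends 2:00pm at or before Compliance Briefing starts 7:45pm → clear.
Onboarding Demo: ends 6:15pm at or before Compliance Briefing starts 7:45pm → clear.
Planning Review: ends 7:30pm at or before Compliance Briefing starts 7:45pm → clear.

Yes — the slot is free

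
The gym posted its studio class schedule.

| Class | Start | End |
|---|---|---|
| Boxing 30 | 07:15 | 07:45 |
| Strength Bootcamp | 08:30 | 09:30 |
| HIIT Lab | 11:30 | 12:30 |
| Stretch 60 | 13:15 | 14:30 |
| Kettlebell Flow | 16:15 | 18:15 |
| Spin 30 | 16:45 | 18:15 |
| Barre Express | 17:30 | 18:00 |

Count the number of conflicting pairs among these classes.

Sorted by start: Boxing 30, Strength Bootcamp, HIIT Lab, Stretch 60, Kettlebell Flow, Spin 30, Barre Express.
Strength Bootcamp starts after Boxing 30 ends, so Boxing 30 has no further overlaps.
HIIT Lab starts after Strength Bootcamp ends, so Strength Bootcamp has no further overlaps.
Stretch 60 starts after HIIT Lab ends, so HIIT Lab has no further overlaps.
Kettlebell Flow starts after Stretch 60 ends, so Stretch 60 has no further overlaps.
Spin 30 starts before Kettlebell Flow ends → Kettlebell Flow and Spin 30 overlap.
Barre Express starts before Kettlebell Flow ends → Kettlebell Flow and Barre Express overlap.
Barre Express starts before Spin 30 ends → Spin 30 and Barre Express overlap.
Overlapping pairs: Barre Express & Kettlebell Flow, Barre Express & Spin 30, Kettlebell Flow & Spin 30 — 3 in total.

3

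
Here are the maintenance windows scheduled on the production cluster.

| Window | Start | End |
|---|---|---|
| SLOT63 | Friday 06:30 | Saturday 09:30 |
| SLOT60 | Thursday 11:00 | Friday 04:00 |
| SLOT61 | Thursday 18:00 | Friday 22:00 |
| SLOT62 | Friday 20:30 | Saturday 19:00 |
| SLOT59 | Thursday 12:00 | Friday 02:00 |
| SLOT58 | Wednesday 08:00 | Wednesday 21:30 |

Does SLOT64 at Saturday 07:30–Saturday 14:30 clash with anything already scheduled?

Yes — it overlaps SLOT62, SLOT63

SLOT58: ends Wednesday 21:30 at or before SLOT64 starts Saturday 07:30 → clear.
SLOT60: ends Friday 04:00 at or before SLOT64 starts Saturday 07:30 → clear.
SLOT59: ends Friday 02:00 at or before SLOT64 starts Saturday 07:30 → clear.
SLOT61: ends Friday 22:00 at or before SLOT64 starts Saturday 07:30 → clear.
SLOT63: starts Friday 06:30 before SLOT64 ends Saturday 14:30, and ends Saturday 09:30 after SLOT64 starts Saturday 07:30 → overlap.
SLOT62: starts Friday 20:30 before SLOT64 ends Saturday 14:30, and ends Saturday 19:00 after SLOT64 starts Saturday 07:30 → overlap.
SLOT64 overlaps SLOT62, SLOT63.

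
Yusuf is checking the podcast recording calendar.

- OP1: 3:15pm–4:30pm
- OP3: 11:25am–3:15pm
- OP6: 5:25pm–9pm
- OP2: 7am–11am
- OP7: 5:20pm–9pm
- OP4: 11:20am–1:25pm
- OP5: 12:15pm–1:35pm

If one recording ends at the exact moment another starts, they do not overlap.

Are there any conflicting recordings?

Yes

Sorted by start: OP2, OP4, OP3, OP5, OP1, OP7, OP6.
OP4 starts after OP2 ends; OP2 is clear from here.
OP3 starts before OP4 ends → OP4 and OP3 overlap.
That's a conflict, so the schedule is not conflict-free.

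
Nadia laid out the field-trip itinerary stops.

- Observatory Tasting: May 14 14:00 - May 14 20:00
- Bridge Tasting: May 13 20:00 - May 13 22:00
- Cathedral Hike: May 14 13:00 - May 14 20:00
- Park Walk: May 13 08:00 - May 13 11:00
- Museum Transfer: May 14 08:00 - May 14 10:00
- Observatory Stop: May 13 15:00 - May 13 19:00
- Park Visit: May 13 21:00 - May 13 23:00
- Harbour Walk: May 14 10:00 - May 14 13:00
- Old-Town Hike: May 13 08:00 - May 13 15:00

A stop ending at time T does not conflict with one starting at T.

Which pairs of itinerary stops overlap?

Sorted by start: Park Walk, Old-Town Hike, Observatory Stop, Bridge Tasting, Park Visit, Museum Transfer, Harbour Walk, Cathedral Hike, Observatory Tasting.
Old-Town Hike starts before Park Walk ends → Park Walk and Old-Town Hike overlap.
Observatory Stop starts after Park Walk ends, so nothing later overlaps Park Walk either.
Observatory Stop starts exactly when Old-Town Hike ends (back-to-back, no overlap), so nothing later overlaps Old-Town Hike either.
Bridge Tasting starts after Observatory Stop ends, so nothing later overlaps Observatory Stop either.
Park Visit starts before Bridge Tasting ends → Bridge Tasting and Park Visit overlap.
Museum Transfer starts after Bridge Tasting ends, so nothing later overlaps Bridge Tasting either.
Museum Transfer starts after Park Visit ends, so nothing later overlaps Park Visit either.
Harbour Walk starts exactly when Museum Transfer ends (back-to-back, no overlap), so nothing later overlaps Museum Transfer either.
Cathedral Hike starts exactly when Harbour Walk ends (back-to-back, no overlap), so nothing later overlaps Harbour Walk either.
Observatory Tasting starts before Cathedral Hike ends → Cathedral Hike and Observatory Tasting overlap.

Bridge Tasting & Park Visit, Cathedral Hike & Observatory Tasting, Old-Town Hike & Park Walk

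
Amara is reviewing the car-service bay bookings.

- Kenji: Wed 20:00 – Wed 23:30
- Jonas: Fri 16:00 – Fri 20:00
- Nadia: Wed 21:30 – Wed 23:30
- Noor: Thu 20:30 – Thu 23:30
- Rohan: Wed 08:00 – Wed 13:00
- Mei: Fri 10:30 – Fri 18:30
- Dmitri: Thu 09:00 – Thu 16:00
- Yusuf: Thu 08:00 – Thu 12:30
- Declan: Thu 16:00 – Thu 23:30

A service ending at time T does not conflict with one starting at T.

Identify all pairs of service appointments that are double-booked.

Declan & Noor, Dmitri & Yusuf, Jonas & Mei, Kenji & Nadia

Sorted by start: Rohan, Kenji, Nadia, Yusuf, Dmitri, Declan, Noor, Mei, Jonas.
Kenji starts after Rohan ends, so nothing later overlaps Rohan either.
Nadia starts before Kenji ends → Kenji and Nadia overlap.
Yusuf starts after Kenji ends, so nothing later overlaps Kenji either.
Yusuf starts after Nadia ends, so nothing later overlaps Nadia either.
Dmitri starts before Yusuf ends → Yusuf and Dmitri overlap.
Declan starts after Yusuf ends, so nothing later overlaps Yusuf either.
Declan starts exactly when Dmitri ends (back-to-back, no overlap), so nothing later overlaps Dmitri either.
Noor starts before Declan ends → Declan and Noor overlap.
Mei starts after Declan ends, so nothing later overlaps Declan either.
Mei starts after Noor ends, so nothing later overlaps Noor either.
Jonas starts before Mei ends → Mei and Jonas overlap.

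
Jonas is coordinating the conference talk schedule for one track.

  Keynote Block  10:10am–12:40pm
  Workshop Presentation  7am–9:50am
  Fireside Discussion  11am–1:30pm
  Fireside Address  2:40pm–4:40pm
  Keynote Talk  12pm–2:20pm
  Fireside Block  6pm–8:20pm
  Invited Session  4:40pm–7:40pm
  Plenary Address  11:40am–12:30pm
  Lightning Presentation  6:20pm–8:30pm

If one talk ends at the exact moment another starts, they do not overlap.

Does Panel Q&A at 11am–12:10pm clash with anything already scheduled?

Yes — it overlaps Fireside Discussion, Keynote Block, Keynote Talk, Plenary Address

Workshop Presentation: ends 9:50am at or before Panel Q&A starts 11am → clear.
Keynote Block: starts 10:10am before Panel Q&A ends 12:10pm, and ends 12:40pm after Panel Q&A starts 11am → overlap.
Fireside Discussion: starts 11am before Panel Q&A ends 12:10pm, and ends 1:30pm after Panel Q&A starts 11am → overlap.
Plenary Address: starts 11:40am before Panel Q&A ends 12:10pm, and ends 12:30pm after Panel Q&A starts 11am → overlap.
Keynote Talk: starts 12pm before Panel Q&A ends 12:10pm, and ends 2:20pm after Panel Q&A starts 11am → overlap.
Fireside Address: starts 2:40pm at or after Panel Q&A ends 12:10pm → clear.
Invited Session: starts 4:40pm at or after Panel Q&A ends 12:10pm → clear.
Fireside Block: starts 6pm at or after Panel Q&A ends 12:10pm → clear.
Lightning Presentation: starts 6:20pm at or after Panel Q&A ends 12:10pm → clear.
Panel Q&A overlaps Fireside Discussion, Keynote Block, Plenary Address, Keynote Talk.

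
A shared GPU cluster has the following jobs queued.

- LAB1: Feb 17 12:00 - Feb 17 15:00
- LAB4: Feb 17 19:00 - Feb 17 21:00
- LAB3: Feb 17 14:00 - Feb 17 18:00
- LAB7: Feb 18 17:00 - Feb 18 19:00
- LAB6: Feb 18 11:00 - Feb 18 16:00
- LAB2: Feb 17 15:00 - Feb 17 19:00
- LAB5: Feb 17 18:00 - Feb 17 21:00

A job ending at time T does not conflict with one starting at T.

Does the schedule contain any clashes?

Yes

Check each pair: they overlap iff neither finishes before the other starts.
Sorted by start: LAB1, LAB3, LAB2, LAB5, LAB4, LAB6, LAB7.
LAB3 starts before LAB1 ends → LAB1 and LAB3 overlap.
That's a conflict, so the schedule is not conflict-free.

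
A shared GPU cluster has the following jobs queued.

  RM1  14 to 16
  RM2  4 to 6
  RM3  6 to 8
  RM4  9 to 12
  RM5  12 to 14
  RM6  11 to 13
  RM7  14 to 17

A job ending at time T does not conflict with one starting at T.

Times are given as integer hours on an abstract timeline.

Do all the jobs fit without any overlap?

No

Sorted by start: RM2, RM3, RM4, RM6, RM5, RM1, RM7.
RM3 starts exactly when RM2 ends (back-to-back, no overlap); RM2 is clear from here.
RM4 starts after RM3 ends; RM3 is clear from here.
RM6 starts before RM4 ends → RM4 and RM6 overlap.
That's a conflict, so the schedule is not conflict-free.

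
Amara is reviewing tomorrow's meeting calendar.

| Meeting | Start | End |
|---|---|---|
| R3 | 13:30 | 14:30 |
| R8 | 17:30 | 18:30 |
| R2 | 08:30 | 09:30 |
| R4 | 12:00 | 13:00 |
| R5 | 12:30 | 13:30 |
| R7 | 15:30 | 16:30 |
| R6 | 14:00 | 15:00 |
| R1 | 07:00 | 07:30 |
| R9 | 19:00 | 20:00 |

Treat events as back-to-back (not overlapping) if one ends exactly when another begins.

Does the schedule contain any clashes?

Yes

Sorted by start: R1, R2, R4, R5, R3, R6, R7, R8, R9.
R2 starts after R1 ends, so R1 has no further overlaps.
R4 starts after R2 ends, so R2 has no further overlaps.
R5 starts before R4 ends → R4 and R5 overlap.
That's a conflict, so the schedule is not conflict-free.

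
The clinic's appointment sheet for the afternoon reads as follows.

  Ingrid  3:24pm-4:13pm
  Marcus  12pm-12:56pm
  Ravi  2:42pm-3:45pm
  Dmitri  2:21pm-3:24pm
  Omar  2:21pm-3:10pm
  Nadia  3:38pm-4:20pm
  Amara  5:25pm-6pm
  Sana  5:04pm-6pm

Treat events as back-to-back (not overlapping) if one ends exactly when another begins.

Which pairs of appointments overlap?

Amara & Sana, Dmitri & Omar, Dmitri & Ravi, Ingrid & Nadia, Ingrid & Ravi, Nadia & Ravi, Omar & Ravi

Sorted by start: Marcus, Dmitri, Omar, Ravi, Ingrid, Nadia, Sana, Amara.
Dmitri starts after Marcus ends, so nothing later overlaps Marcus either.
Omar starts before Dmitri ends → Dmitri and Omar overlap.
Ravi starts before Dmitri ends → Dmitri and Ravi overlap.
Ingrid starts exactly when Dmitri ends (back-to-back, no overlap), so nothing later overlaps Dmitri either.
Ravi starts before Omar ends → Omar and Ravi overlap.
Ingrid starts after Omar ends, so nothing later overlaps Omar either.
Ingrid starts before Ravi ends → Ravi and Ingrid overlap.
Nadia starts before Ravi ends → Ravi and Nadia overlap.
Sana starts after Ravi ends, so nothing later overlaps Ravi either.
Nadia starts before Ingrid ends → Ingrid and Nadia overlap.
Sana starts after Ingrid ends, so nothing later overlaps Ingrid either.
Sana starts after Nadia ends, so nothing later overlaps Nadia either.
Amara starts before Sana ends → Sana and Amara overlap.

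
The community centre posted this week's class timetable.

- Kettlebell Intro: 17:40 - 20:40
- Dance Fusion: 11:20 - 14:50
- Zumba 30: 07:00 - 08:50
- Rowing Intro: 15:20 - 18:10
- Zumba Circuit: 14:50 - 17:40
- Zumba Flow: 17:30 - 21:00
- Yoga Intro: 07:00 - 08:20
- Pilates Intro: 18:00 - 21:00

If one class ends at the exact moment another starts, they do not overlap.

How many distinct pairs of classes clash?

9

Sorted by start: Yoga Intro, Zumba 30, Dance Fusion, Zumba Circuit, Rowing Intro, Zumba Flow, Kettlebell Intro, Pilates Intro.
Zumba 30 starts before Yoga Intro ends → Yoga Intro and Zumba 30 overlap.
Dance Fusion starts after Yoga Intro ends, so nothing later overlaps Yoga Intro either.
Dance Fusion starts after Zumba 30 ends, so nothing later overlaps Zumba 30 either.
Zumba Circuit starts exactly when Dance Fusion ends (back-to-back, no overlap), so nothing later overlaps Dance Fusion either.
Rowing Intro starts before Zumba Circuit ends → Zumba Circuit and Rowing Intro overlap.
Zumba Flow starts before Zumba Circuit ends → Zumba Circuit and Zumba Flow overlap.
Kettlebell Intro starts exactly when Zumba Circuit ends (back-to-back, no overlap), so nothing later overlaps Zumba Circuit either.
Zumba Flow starts before Rowing Intro ends → Rowing Intro and Zumba Flow overlap.
Kettlebell Intro starts before Rowing Intro ends → Rowing Intro and Kettlebell Intro overlap.
Pilates Intro starts before Rowing Intro ends → Rowing Intro and Pilates Intro overlap.
Kettlebell Intro starts before Zumba Flow ends → Zumba Flow and Kettlebell Intro overlap.
Pilates Intro starts before Zumba Flow ends → Zumba Flow and Pilates Intro overlap.
Pilates Intro starts before Kettlebell Intro ends → Kettlebell Intro and Pilates Intro overlap.
Overlapping pairs: Kettlebell Intro & Pilates Intro, Kettlebell Intro & Rowing Intro, Kettlebell Intro & Zumba Flow, Pilates Intro & Rowing Intro, Pilates Intro & Zumba Flow, Rowing Intro & Zumba Circuit, Rowing Intro & Zumba Flow, Yoga Intro & Zumba 30, Zumba Circuit & Zumba Flow — 9 in total.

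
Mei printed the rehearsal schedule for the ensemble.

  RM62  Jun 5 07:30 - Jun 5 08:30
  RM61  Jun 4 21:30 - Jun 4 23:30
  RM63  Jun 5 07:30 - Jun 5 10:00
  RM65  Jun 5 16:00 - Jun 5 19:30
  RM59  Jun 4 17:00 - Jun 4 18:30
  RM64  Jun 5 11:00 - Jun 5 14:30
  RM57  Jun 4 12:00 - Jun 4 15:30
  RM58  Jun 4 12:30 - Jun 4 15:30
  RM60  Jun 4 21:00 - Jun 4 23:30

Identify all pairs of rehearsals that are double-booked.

RM57 & RM58, RM60 & RM61, RM62 & RM63

Sorted by start: RM57, RM58, RM59, RM60, RM61, RM62, RM63, RM64, RM65.
RM58 starts before RM57 ends → RM57 and RM58 overlap.
RM59 starts after RM57 ends, so RM57 has no further overlaps.
RM59 starts after RM58 ends, so RM58 has no further overlaps.
RM60 starts after RM59 ends, so RM59 has no further overlaps.
RM61 starts before RM60 ends → RM60 and RM61 overlap.
RM62 starts after RM60 ends, so RM60 has no further overlaps.
RM62 starts after RM61 ends, so RM61 has no further overlaps.
RM63 starts before RM62 ends → RM62 and RM63 overlap.
RM64 starts after RM62 ends, so RM62 has no further overlaps.
RM64 starts after RM63 ends, so RM63 has no further overlaps.
RM65 starts after RM64 ends.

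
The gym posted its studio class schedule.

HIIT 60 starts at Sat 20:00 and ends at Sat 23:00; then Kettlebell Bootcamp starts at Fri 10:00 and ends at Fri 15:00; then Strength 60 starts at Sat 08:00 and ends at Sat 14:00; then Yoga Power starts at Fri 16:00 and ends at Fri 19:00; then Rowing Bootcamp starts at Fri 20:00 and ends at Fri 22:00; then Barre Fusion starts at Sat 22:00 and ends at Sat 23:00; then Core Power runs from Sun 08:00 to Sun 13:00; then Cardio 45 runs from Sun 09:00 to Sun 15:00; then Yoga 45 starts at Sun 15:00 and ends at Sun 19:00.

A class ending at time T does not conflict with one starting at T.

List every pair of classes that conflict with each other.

Sorted by start: Kettlebell Bootcamp, Yoga Power, Rowing Bootcamp, Strength 60, HIIT 60, Barre Fusion, Core Power, Cardio 45, Yoga 45.
Yoga Power starts after Kettlebell Bootcamp ends, so nothing later overlaps Kettlebell Bootcamp either.
Rowing Bootcamp starts after Yoga Power ends, so nothing later overlaps Yoga Power either.
Strength 60 starts after Rowing Bootcamp ends, so nothing later overlaps Rowing Bootcamp either.
HIIT 60 starts after Strength 60 ends, so nothing later overlaps Strength 60 either.
Barre Fusion starts before HIIT 60 ends → HIIT 60 and Barre Fusion overlap.
Core Power starts after HIIT 60 ends, so nothing later overlaps HIIT 60 either.
Core Power starts after Barre Fusion ends, so nothing later overlaps Barre Fusion either.
Cardio 45 starts before Core Power ends → Core Power and Cardio 45 overlap.
Yoga 45 starts after Core Power ends.
Yoga 45 starts exactly when Cardio 45 ends (back-to-back, no overlap).

Barre Fusion & HIIT 60, Cardio 45 & Core Power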